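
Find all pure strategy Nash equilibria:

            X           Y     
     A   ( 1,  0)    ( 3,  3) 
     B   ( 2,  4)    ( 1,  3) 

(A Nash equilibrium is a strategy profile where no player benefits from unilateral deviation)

Nash equilibrium: (A, Y), (B, X)

Work:
Best responses:
  P1 vs X: payoffs [1, 2] → best response B (payoff 2)
  P1 vs Y: payoffs [3, 1] → best response A (payoff 3)
  P2 vs A: payoffs [0, 3] → best response Y (payoff 3)
  P2 vs B: payoffs [4, 3] → best response X (payoff 4)
Mutual best responses: (A,Y), (B,X) → Nash equilibria.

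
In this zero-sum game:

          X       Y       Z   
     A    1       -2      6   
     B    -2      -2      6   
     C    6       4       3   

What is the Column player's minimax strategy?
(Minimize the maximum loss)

Column should play Y, value = 4

Work:
Column player minimizes Row's maximum payoff:
Column X: max payoff to Row = 6
Column Y: max payoff to Row = 4
Column Z: max payoff to Row = 6
Minimum is 4, achieved by column Y.
Minimax strategy: Y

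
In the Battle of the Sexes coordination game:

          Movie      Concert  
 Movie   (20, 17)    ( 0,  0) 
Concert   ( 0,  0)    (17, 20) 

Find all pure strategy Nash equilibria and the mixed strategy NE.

Pure NE: (Movie, Movie) and (Concert, Concert); Mixed NE: p = 0.5405, q = 0.4595

Work:
Check pure NE:
(Movie, Movie): (20, 17) - no unilateral deviation beneficial
(Concert, Concert): (17, 20) - no unilateral deviation beneficial
Mixed NE: P1 plays Movie with p = 0.5405, P2 plays Movie with q = 0.4595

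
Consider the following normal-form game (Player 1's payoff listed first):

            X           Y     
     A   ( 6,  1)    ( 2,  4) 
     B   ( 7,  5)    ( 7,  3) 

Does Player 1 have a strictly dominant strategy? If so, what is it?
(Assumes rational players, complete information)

Yes, Player 1's strictly dominant strategy is B

Work:
A strategy strictly dominates another if it gives a strictly higher payoff against every opponent action. Compare each pair of P1's strategies column-by-column:
  A vs B: [6 vs 7, 2 vs 7] → A does not strictly dominate B (column X: 6 ≤ 7)
  B vs A: [7 vs 6, 7 vs 2] → B strictly dominates A
B strictly dominates every other strategy → strictly dominant.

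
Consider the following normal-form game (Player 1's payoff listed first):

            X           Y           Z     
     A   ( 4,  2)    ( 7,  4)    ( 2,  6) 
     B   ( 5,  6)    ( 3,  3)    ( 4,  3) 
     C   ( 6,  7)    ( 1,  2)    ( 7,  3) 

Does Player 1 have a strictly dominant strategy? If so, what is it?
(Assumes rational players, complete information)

No strictly dominant strategy exists for Player 1

Work:
A strategy strictly dominates another if it gives a strictly higher payoff against every opponent action. Compare each pair of P1's strategies column-by-column:
  A vs B: [4 vs 5, 7 vs 3, 2 vs 4] → A does not strictly dominate B (column X: 4 ≤ 5)
  A vs C: [4 vs 6, 7 vs 1, 2 vs 7] → A does not strictly dominate C (column X: 4 ≤ 6)
  B vs A: [5 vs 4, 3 vs 7, 4 vs 2] → B does not strictly dominate A (column Y: 3 ≤ 7)
  B vs C: [5 vs 6, 3 vs 1, 4 vs 7] → B does not strictly dominate C (column X: 5 ≤ 6)
  C vs A: [6 vs 4, 1 vs 7, 7 vs 2] → C does not strictly dominate A (column Y: 1 ≤ 7)
  C vs B: [6 vs 5, 1 vs 3, 7 vs 4] → C does not strictly dominate B (column Y: 1 ≤ 3)
No single strategy strictly dominates all others → no strictly dominant strategy.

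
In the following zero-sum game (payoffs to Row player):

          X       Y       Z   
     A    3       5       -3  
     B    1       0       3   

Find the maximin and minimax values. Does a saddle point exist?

Maximin = 0, Minimax = 3, Saddle: False

Work:
Row minimums: [-3, 0] → maximin = 0
Column maximums: [3, 5, 3] → minimax = 3
No saddle point (maximin ≠ minimax). Mixed strategy needed.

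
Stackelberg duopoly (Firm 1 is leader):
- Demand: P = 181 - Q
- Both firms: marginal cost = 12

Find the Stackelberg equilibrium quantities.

q₁* (leader) = 84.5, q₂* (follower) = 42.25

Work:
Follower's reaction: q₂ = (a - c - q₁)/2
Leader substitutes: π₁ = q₁·(a - q₁ - (a-c-q₁)/2 - c)
FOC: q₁* = (181 - 12)/2 = 84.50
Then: q₂* = (181 - 12 - 84.5)/2 = 42.25
Leader has first-mover advantage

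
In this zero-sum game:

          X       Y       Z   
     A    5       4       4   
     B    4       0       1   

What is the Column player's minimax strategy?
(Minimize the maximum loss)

Column should play Y or Z (all achieve the minimum), value = 4

Work:
Column player minimizes Row's maximum payoff:
Column X: max payoff to Row = 5
Column Y: max payoff to Row = 4
Column Z: max payoff to Row = 4
Minimum is 4, achieved by columns Y, Z (tied).
Each of Y or Z is a minimax strategy.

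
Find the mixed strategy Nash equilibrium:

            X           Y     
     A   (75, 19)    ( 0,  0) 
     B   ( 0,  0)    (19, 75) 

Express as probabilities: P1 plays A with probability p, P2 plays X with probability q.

p = 0.7979, q = 0.2021

Work:
Find probabilities that make opponent indifferent:
P2 chooses q to make P1 indifferent between A and B
P1 chooses p to make P2 indifferent between X and Y
Mixed NE: P1 plays (A: 0.7979, B: 0.2021), P2 plays (X: 0.2021, Y: 0.7979)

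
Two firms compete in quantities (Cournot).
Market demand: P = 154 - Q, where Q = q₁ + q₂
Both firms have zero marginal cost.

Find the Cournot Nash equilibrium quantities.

q₁* = q₂* = 51.33; P* = 51.33

Work:
Profit: π_i = P·q_i = (a - q_i - q_j)·q_i
FOC: ∂π_i/∂q_i = a - 2q_i - q_j = 0
Reaction function: q_i = (154 - q_j)/2
Symmetry: q* = 154/3 = 51.33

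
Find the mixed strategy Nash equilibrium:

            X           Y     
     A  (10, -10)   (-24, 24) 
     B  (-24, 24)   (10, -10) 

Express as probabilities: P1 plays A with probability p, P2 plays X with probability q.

p = 0.5, q = 0.5

Work:
Find probabilities that make opponent indifferent:
P2 chooses q to make P1 indifferent between A and B
P1 chooses p to make P2 indifferent between X and Y
Mixed NE: P1 plays (A: 0.5, B: 0.5), P2 plays (X: 0.5, Y: 0.5)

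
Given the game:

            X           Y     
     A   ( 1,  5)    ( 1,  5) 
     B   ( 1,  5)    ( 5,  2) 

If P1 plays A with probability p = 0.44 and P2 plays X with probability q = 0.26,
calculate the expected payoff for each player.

E[P1] = 2.6576, E[P2] = 3.7568

Work:
E[P1] = p·q·π₁(A,X) + p·(1-q)·π₁(A,Y) + (1-p)·q·π₁(B,X) + (1-p)·(1-q)·π₁(B,Y)
= 0.44·0.26·1 + 0.44·0.74·1 + 0.56·0.26·1 + 0.56·0.74·5
= 2.6576

E[P2] = 3.7568 (similar calculation)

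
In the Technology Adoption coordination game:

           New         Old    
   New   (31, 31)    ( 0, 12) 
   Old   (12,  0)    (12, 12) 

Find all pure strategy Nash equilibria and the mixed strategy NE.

Pure NE: (New, New) and (Old, Old); Mixed NE: p = 0.3871, q = 0.3871

Work:
Check pure NE:
(New, New): (31, 31) - no unilateral deviation beneficial
(Old, Old): (12, 12) - no unilateral deviation beneficial
Mixed NE: P1 plays New with p = 0.3871, P2 plays New with q = 0.3871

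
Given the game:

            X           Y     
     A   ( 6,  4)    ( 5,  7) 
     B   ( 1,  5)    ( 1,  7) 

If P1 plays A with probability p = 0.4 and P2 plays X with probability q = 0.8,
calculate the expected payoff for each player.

E[P1] = 2.92, E[P2] = 5.08

Work:
E[P1] = p·q·π₁(A,X) + p·(1-q)·π₁(A,Y) + (1-p)·q·π₁(B,X) + (1-p)·(1-q)·π₁(B,Y)
= 0.4·0.8·6 + 0.4·0.2·5 + 0.6·0.8·1 + 0.6·0.2·1
= 2.92

E[P2] = 5.08 (similar calculation)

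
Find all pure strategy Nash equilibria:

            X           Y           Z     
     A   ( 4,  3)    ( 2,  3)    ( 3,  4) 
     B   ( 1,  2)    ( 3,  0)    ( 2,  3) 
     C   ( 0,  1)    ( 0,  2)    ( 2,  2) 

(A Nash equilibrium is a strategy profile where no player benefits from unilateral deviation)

Nash equilibrium: (A, Z)

Work:
Best responses:
  P1 vs X: payoffs [4, 1, 0] → best response A (payoff 4)
  P1 vs Y: payoffs [2, 3, 0] → best response B (payoff 3)
  P1 vs Z: payoffs [3, 2, 2] → best response A (payoff 3)
  P2 vs A: payoffs [3, 3, 4] → best response Z (payoff 4)
  P2 vs B: payoffs [2, 0, 3] → best response Z (payoff 3)
  P2 vs C: payoffs [1, 2, 2] → best response Y/Z (payoff 2)
Mutual best responses: (A,Z) → Nash equilibria.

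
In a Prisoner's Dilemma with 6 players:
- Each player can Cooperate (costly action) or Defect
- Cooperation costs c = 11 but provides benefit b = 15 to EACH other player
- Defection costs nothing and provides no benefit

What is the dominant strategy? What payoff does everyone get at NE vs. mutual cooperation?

Dominant: Defect; NE payoff = 0; Coop payoff = 64

Work:
Defect dominates (saves cost c = 11, benefit to others is external)
NE: All defect → everyone gets 0
If all cooperate: each receives (5)×15 - 11 = 64
Social dilemma: 64 > 0 but NE gives 0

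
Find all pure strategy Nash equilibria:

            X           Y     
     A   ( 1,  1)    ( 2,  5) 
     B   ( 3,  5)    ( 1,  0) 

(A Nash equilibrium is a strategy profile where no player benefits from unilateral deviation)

Nash equilibrium: (A, Y), (B, X)

Work:
Best responses:
  P1 vs X: payoffs [1, 3] → best response B (payoff 3)
  P1 vs Y: payoffs [2, 1] → best response A (payoff 2)
  P2 vs A: payoffs [1, 5] → best response Y (payoff 5)
  P2 vs B: payoffs [5, 0] → best response X (payoff 5)
Mutual best responses: (A,Y), (B,X) → Nash equilibria.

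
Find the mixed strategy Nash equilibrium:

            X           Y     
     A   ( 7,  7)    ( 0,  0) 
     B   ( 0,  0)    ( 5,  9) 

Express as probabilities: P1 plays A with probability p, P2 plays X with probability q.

p = 0.5625, q = 0.4167

Work:
Find probabilities that make opponent indifferent:
P2 chooses q to make P1 indifferent between A and B
P1 chooses p to make P2 indifferent between X and Y
Mixed NE: P1 plays (A: 0.5625, B: 0.4375), P2 plays (X: 0.4167, Y: 0.5833)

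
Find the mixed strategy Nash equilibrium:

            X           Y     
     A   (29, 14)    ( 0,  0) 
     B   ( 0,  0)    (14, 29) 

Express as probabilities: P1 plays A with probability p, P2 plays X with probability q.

p = 0.6744, q = 0.3256

Work:
Find probabilities that make opponent indifferent:
P2 chooses q to make P1 indifferent between A and B
P1 chooses p to make P2 indifferent between X and Y
Mixed NE: P1 plays (A: 0.6744, B: 0.3256), P2 plays (X: 0.3256, Y: 0.6744)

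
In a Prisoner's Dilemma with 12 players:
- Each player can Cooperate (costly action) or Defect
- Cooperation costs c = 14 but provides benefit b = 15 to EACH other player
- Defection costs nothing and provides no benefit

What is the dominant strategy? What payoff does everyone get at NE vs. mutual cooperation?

Dominant: Defect; NE payoff = 0; Coop payoff = 151

Work:
Defect dominates (saves cost c = 14, benefit to others is external)
NE: All defect → everyone gets 0
If all cooperate: each receives (11)×15 - 14 = 151
Social dilemma: 151 > 0 but NE gives 0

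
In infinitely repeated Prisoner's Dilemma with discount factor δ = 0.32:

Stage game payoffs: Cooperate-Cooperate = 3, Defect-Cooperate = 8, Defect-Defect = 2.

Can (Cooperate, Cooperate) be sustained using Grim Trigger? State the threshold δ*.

δ* = 0.8333; since δ = 0.32 < 0.8333, cooperation cannot be sustained

Work:
For Grim Trigger:
Cooperate forever: 3/(1-δ)
Defect then punished: 8 + 2·δ/(1-δ)
Need: 3/(1-δ) ≥ 8 + 2·δ/(1-δ)
Solving: δ ≥ (T-R)/(T-P) = (8-3)/(8-2) = 0.8333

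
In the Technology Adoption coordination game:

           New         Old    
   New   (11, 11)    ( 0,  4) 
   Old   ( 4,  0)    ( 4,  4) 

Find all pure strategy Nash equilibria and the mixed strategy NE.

Pure NE: (New, New) and (Old, Old); Mixed NE: p = 0.3636, q = 0.3636

Work:
Check pure NE:
(New, New): (11, 11) - no unilateral deviation beneficial
(Old, Old): (4, 4) - no unilateral deviation beneficial
Mixed NE: P1 plays New with p = 0.3636, P2 plays New with q = 0.3636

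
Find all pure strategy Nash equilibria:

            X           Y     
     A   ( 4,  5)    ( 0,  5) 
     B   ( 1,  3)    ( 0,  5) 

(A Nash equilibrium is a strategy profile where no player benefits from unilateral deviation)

Nash equilibrium: (A, X), (A, Y), (B, Y)

Work:
Best responses:
  P1 vs X: payoffs [4, 1] → best response A (payoff 4)
  P1 vs Y: payoffs [0, 0] → best response A/B (payoff 0)
  P2 vs A: payoffs [5, 5] → best response X/Y (payoff 5)
  P2 vs B: payoffs [3, 5] → best response Y (payoff 5)
Mutual best responses: (A,X), (A,Y), (B,Y) → Nash equilibria.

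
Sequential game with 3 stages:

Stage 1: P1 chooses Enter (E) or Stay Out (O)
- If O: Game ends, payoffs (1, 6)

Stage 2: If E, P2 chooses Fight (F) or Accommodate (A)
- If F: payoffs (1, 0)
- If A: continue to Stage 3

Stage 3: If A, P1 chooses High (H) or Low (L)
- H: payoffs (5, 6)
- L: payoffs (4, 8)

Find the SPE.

SPE: (E, A, H); Outcome (5, 6)

Work:
Stage 3: P1 chooses H (5 vs 4)
Stage 2: P2: F->0, A->6 (anticipating H). Choose A
Stage 1: P1: O->1, E->5 (anticipating A, H). Choose E
SPE path: E -> A -> H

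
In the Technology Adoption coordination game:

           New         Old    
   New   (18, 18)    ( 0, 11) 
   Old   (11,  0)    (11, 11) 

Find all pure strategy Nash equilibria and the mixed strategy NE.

Pure NE: (New, New) and (Old, Old); Mixed NE: p = 0.6111, q = 0.6111

Work:
Check pure NE:
(New, New): (18, 18) - no unilateral deviation beneficial
(Old, Old): (11, 11) - no unilateral deviation beneficial
Mixed NE: P1 plays New with p = 0.6111, P2 plays New with q = 0.6111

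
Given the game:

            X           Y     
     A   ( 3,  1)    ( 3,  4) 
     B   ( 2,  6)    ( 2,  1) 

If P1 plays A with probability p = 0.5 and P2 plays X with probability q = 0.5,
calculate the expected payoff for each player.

E[P1] = 2.5, E[P2] = 3.0

Work:
E[P1] = p·q·π₁(A,X) + p·(1-q)·π₁(A,Y) + (1-p)·q·π₁(B,X) + (1-p)·(1-q)·π₁(B,Y)
= 0.5·0.5·3 + 0.5·0.5·3 + 0.5·0.5·2 + 0.5·0.5·2
= 2.5

E[P2] = 3.0 (similar calculation)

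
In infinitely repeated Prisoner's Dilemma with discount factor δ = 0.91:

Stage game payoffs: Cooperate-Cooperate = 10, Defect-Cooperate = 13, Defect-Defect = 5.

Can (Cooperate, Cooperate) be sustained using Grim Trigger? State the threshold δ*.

δ* = 0.375; since δ = 0.91 ≥ 0.375, cooperation can be sustained

Work:
For Grim Trigger:
Cooperate forever: 10/(1-δ)
Defect then punished: 13 + 5·δ/(1-δ)
Need: 10/(1-δ) ≥ 13 + 5·δ/(1-δ)
Solving: δ ≥ (T-R)/(T-P) = (13-10)/(13-5) = 0.375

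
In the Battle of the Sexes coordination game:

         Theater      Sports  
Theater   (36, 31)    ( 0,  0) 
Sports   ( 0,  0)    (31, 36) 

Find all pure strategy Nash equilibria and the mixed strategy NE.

Pure NE: (Theater, Theater) and (Sports, Sports); Mixed NE: p = 0.5373, q = 0.4627

Work:
Check pure NE:
(Theater, Theater): (36, 31) - no unilateral deviation beneficial
(Sports, Sports): (31, 36) - no unilateral deviation beneficial
Mixed NE: P1 plays Theater with p = 0.5373, P2 plays Theater with q = 0.4627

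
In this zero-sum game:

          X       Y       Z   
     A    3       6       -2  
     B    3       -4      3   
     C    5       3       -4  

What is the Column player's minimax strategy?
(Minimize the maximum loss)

Column should play Z, value = 3

Work:
Column player minimizes Row's maximum payoff:
Column X: max payoff to Row = 5
Column Y: max payoff to Row = 6
Column Z: max payoff to Row = 3
Minimum is 3, achieved by column Z.
Minimax strategy: Z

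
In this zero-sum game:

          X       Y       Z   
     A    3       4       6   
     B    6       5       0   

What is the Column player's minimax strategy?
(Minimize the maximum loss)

Column should play Y, value = 5

Work:
Column player minimizes Row's maximum payoff:
Column X: max payoff to Row = 6
Column Y: max payoff to Row = 5
Column Z: max payoff to Row = 6
Minimum is 5, achieved by column Y.
Minimax strategy: Y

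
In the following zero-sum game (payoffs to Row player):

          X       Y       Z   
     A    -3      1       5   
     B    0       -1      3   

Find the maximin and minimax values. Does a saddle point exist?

Maximin = -1, Minimax = 0, Saddle: False

Work:
Row minimums: [-3, -1] → maximin = -1
Column maximums: [0, 1, 5] → minimax = 0
No saddle point (maximin ≠ minimax). Mixed strategy needed.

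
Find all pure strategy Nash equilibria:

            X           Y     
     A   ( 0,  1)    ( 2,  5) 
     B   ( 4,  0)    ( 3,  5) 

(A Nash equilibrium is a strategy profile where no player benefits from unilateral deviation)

Nash equilibrium: (B, Y)

Work:
Best responses:
  P1 vs X: payoffs [0, 4] → best response B (payoff 4)
  P1 vs Y: payoffs [2, 3] → best response B (payoff 3)
  P2 vs A: payoffs [1, 5] → best response Y (payoff 5)
  P2 vs B: payoffs [0, 5] → best response Y (payoff 5)
Mutual best responses: (B,Y) → Nash equilibria.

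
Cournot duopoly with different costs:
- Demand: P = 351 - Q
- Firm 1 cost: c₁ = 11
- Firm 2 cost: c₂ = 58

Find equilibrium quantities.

q₁* = 129.0, q₂* = 82.0

Work:
Reaction: q₁ = (351 - 11 - q₂)/2
Reaction: q₂ = (351 - 58 - q₁)/2
Solve simultaneously:
q₁* = (351 - 2×11 + 58)/3 = 129.0
q₂* = (351 - 2×58 + 11)/3 = 82.0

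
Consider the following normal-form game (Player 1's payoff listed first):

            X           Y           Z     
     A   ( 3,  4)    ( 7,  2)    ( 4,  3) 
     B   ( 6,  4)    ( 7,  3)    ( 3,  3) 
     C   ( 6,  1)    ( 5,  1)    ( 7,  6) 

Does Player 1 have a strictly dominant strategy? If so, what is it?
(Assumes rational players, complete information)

No strictly dominant strategy exists for Player 1

Work:
A strategy strictly dominates another if it gives a strictly higher payoff against every opponent action. Compare each pair of P1's strategies column-by-column:
  A vs B: [3 vs 6, 7 vs 7, 4 vs 3] → A does not strictly dominate B (column X: 3 ≤ 6)
  A vs C: [3 vs 6, 7 vs 5, 4 vs 7] → A does not strictly dominate C (column X: 3 ≤ 6)
  B vs A: [6 vs 3, 7 vs 7, 3 vs 4] → B does not strictly dominate A (column Y: 7 ≤ 7)
  B vs C: [6 vs 6, 7 vs 5, 3 vs 7] → B does not strictly dominate C (column X: 6 ≤ 6)
  C vs A: [6 vs 3, 5 vs 7, 7 vs 4] → C does not strictly dominate A (column Y: 5 ≤ 7)
  C vs B: [6 vs 6, 5 vs 7, 7 vs 3] → C does not strictly dominate B (column X: 6 ≤ 6)
No single strategy strictly dominates all others → no strictly dominant strategy.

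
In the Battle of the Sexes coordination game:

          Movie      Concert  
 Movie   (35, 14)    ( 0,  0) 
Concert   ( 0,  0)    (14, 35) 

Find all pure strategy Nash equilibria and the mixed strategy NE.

Pure NE: (Movie, Movie) and (Concert, Concert); Mixed NE: p = 0.7143, q = 0.2857

Work:
Check pure NE:
(Movie, Movie): (35, 14) - no unilateral deviation beneficial
(Concert, Concert): (14, 35) - no unilateral deviation beneficial
Mixed NE: P1 plays Movie with p = 0.7143, P2 plays Movie with q = 0.2857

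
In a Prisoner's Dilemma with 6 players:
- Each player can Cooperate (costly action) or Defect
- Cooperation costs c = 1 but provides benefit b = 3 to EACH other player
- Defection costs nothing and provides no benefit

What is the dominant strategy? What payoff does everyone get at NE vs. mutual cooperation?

Dominant: Defect; NE payoff = 0; Coop payoff = 14

Work:
Defect dominates (saves cost c = 1, benefit to others is external)
NE: All defect → everyone gets 0
If all cooperate: each receives (5)×3 - 1 = 14
Social dilemma: 14 > 0 but NE gives 0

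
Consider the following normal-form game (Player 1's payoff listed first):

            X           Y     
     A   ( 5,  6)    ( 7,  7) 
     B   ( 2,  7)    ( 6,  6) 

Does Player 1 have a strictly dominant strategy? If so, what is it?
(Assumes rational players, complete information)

Yes, Player 1's strictly dominant strategy is A

Work:
A strategy strictly dominates another if it gives a strictly higher payoff against every opponent action. Compare each pair of P1's strategies column-by-column:
  A vs B: [5 vs 2, 7 vs 6] → A strictly dominates B
  B vs A: [2 vs 5, 6 vs 7] → B does not strictly dominate A (column X: 2 ≤ 5)
A strictly dominates every other strategy → strictly dominant.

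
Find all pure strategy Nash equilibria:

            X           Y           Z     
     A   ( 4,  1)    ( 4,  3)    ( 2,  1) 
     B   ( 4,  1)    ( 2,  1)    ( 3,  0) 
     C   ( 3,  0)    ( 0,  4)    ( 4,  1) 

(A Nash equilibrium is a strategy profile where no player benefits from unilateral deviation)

Nash equilibrium: (A, Y), (B, X)

Work:
Best responses:
  P1 vs X: payoffs [4, 4, 3] → best response A/B (payoff 4)
  P1 vs Y: payoffs [4, 2, 0] → best response A (payoff 4)
  P1 vs Z: payoffs [2, 3, 4] → best response C (payoff 4)
  P2 vs A: payoffs [1, 3, 1] → best response Y (payoff 3)
  P2 vs B: payoffs [1, 1, 0] → best response X/Y (payoff 1)
  P2 vs C: payoffs [0, 4, 1] → best response Y (payoff 4)
Mutual best responses: (A,Y), (B,X) → Nash equilibria.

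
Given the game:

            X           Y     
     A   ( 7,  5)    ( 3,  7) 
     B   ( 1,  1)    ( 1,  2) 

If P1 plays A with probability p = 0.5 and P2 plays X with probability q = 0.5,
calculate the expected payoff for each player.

E[P1] = 3.0, E[P2] = 3.75

Work:
E[P1] = p·q·π₁(A,X) + p·(1-q)·π₁(A,Y) + (1-p)·q·π₁(B,X) + (1-p)·(1-q)·π₁(B,Y)
= 0.5·0.5·7 + 0.5·0.5·3 + 0.5·0.5·1 + 0.5·0.5·1
= 3.0

E[P2] = 3.75 (similar calculation)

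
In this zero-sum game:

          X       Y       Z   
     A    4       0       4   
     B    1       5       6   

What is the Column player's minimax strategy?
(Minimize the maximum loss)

Column should play X, value = 4

Work:
Column player minimizes Row's maximum payoff:
Column X: max payoff to Row = 4
Column Y: max payoff to Row = 5
Column Z: max payoff to Row = 6
Minimum is 4, achieved by column X.
Minimax strategy: X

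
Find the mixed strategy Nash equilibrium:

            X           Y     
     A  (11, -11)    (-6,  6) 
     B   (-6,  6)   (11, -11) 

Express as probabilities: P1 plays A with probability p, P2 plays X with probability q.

p = 0.5, q = 0.5

Work:
Find probabilities that make opponent indifferent:
P2 chooses q to make P1 indifferent between A and B
P1 chooses p to make P2 indifferent between X and Y
Mixed NE: P1 plays (A: 0.5, B: 0.5), P2 plays (X: 0.5, Y: 0.5)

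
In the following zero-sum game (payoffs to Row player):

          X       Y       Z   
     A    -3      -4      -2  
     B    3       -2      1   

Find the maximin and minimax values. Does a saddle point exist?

Maximin = -2, Minimax = -2, Saddle: True

Work:
Row minimums: [-4, -2] → maximin = -2
Column maximums: [3, -2, 1] → minimax = -2
Saddle point exists! Game value = -2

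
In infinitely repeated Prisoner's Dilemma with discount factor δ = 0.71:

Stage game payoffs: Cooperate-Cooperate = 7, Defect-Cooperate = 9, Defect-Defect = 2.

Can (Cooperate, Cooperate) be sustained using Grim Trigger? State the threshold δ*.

δ* = 0.2857; since δ = 0.71 ≥ 0.2857, cooperation can be sustained

Work:
For Grim Trigger:
Cooperate forever: 7/(1-δ)
Defect then punished: 9 + 2·δ/(1-δ)
Need: 7/(1-δ) ≥ 9 + 2·δ/(1-δ)
Solving: δ ≥ (T-R)/(T-P) = (9-7)/(9-2) = 0.2857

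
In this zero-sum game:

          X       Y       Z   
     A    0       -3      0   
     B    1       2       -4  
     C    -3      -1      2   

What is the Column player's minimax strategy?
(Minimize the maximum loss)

Column should play X, value = 1

Work:
Column player minimizes Row's maximum payoff:
Column X: max payoff to Row = 1
Column Y: max payoff to Row = 2
Column Z: max payoff to Row = 2
Minimum is 1, achieved by column X.
Minimax strategy: X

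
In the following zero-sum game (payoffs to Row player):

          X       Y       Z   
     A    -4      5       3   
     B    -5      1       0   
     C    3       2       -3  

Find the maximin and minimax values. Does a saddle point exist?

Maximin = -3, Minimax = 3, Saddle: False

Work:
Row minimums: [-4, -5, -3] → maximin = -3
Column maximums: [3, 5, 3] → minimax = 3
No saddle point (maximin ≠ minimax). Mixed strategy needed.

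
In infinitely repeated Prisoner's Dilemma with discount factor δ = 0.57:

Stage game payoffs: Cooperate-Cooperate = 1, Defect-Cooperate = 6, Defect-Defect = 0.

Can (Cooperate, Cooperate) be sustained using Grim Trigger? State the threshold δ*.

δ* = 0.8333; since δ = 0.57 < 0.8333, cooperation cannot be sustained

Work:
For Grim Trigger:
Cooperate forever: 1/(1-δ)
Defect then punished: 6 + 0·δ/(1-δ)
Need: 1/(1-δ) ≥ 6 + 0·δ/(1-δ)
Solving: δ ≥ (T-R)/(T-P) = (6-1)/(6-0) = 0.8333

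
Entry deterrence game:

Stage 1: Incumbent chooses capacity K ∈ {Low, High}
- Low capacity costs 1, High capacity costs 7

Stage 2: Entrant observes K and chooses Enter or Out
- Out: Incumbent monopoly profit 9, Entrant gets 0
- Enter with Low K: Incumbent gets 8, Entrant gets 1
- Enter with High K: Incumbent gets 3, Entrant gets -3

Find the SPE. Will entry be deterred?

SPE: (Low, Enter|Low, Out|High); Entry not deterred. Incumbent net profit = 7, Entrant gets 1

Work:
After Low K: Entrant enters (1 > 0)
After High K: Entrant stays out (-3 < 0)
Incumbent: Low → 8−1=7, High → 9−7=2
Incumbent chooses Low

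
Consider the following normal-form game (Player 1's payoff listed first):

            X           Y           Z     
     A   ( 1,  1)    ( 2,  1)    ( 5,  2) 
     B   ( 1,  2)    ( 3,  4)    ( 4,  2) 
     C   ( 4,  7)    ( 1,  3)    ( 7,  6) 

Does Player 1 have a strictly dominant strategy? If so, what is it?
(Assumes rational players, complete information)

No strictly dominant strategy exists for Player 1

Work:
A strategy strictly dominates another if it gives a strictly higher payoff against every opponent action. Compare each pair of P1's strategies column-by-column:
  A vs B: [1 vs 1, 2 vs 3, 5 vs 4] → A does not strictly dominate B (column X: 1 ≤ 1)
  A vs C: [1 vs 4, 2 vs 1, 5 vs 7] → A does not strictly dominate C (column X: 1 ≤ 4)
  B vs A: [1 vs 1, 3 vs 2, 4 vs 5] → B does not strictly dominate A (column X: 1 ≤ 1)
  B vs C: [1 vs 4, 3 vs 1, 4 vs 7] → B does not strictly dominate C (column X: 1 ≤ 4)
  C vs A: [4 vs 1, 1 vs 2, 7 vs 5] → C does not strictly dominate A (column Y: 1 ≤ 2)
  C vs B: [4 vs 1, 1 vs 3, 7 vs 4] → C does not strictly dominate B (column Y: 1 ≤ 3)
No single strategy strictly dominates all others → no strictly dominant strategy.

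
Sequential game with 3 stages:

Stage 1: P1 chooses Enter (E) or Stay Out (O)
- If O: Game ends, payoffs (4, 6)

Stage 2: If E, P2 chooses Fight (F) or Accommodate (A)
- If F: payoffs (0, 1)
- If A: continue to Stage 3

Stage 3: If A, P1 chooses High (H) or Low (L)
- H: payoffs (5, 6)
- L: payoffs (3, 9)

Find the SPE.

SPE: (E, A, H); Outcome (5, 6)

Work:
Stage 3: P1 chooses H (5 vs 3)
Stage 2: P2: F->1, A->6 (anticipating H). Choose A
Stage 1: P1: O->4, E->5 (anticipating A, H). Choose E
SPE path: E -> A -> H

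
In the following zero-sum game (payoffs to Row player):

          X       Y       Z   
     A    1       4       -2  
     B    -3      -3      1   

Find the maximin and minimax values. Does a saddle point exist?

Maximin = -2, Minimax = 1, Saddle: False

Work:
Row minimums: [-2, -3] → maximin = -2
Column maximums: [1, 4, 1] → minimax = 1
No saddle point (maximin ≠ minimax). Mixed strategy needed.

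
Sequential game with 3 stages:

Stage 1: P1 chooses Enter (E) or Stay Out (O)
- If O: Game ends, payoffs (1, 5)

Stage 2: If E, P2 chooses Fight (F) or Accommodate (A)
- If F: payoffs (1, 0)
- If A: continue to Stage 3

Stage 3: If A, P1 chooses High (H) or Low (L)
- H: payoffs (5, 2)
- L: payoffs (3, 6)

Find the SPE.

SPE: (E, A, H); Outcome (5, 2)

Work:
Stage 3: P1 chooses H (5 vs 3)
Stage 2: P2: F->0, A->2 (anticipating H). Choose A
Stage 1: P1: O->1, E->5 (anticipating A, H). Choose E
SPE path: E -> A -> H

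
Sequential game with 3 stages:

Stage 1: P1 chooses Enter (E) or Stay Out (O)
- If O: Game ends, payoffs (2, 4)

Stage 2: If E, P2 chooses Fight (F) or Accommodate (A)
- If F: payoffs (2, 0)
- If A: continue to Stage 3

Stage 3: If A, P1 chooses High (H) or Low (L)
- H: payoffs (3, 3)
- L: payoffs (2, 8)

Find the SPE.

SPE: (E, A, H); Outcome (3, 3)

Work:
Stage 3: P1 chooses H (3 vs 2)
Stage 2: P2: F->0, A->3 (anticipating H). Choose A
Stage 1: P1: O->2, E->3 (anticipating A, H). Choose E
SPE path: E -> A -> H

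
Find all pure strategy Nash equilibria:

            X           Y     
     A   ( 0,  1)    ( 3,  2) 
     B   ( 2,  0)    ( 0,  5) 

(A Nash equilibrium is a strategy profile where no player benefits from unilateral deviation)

Nash equilibrium: (A, Y)

Work:
Best responses:
  P1 vs X: payoffs [0, 2] → best response B (payoff 2)
  P1 vs Y: payoffs [3, 0] → best response A (payoff 3)
  P2 vs A: payoffs [1, 2] → best response Y (payoff 2)
  P2 vs B: payoffs [0, 5] → best response Y (payoff 5)
Mutual best responses: (A,Y) → Nash equilibria.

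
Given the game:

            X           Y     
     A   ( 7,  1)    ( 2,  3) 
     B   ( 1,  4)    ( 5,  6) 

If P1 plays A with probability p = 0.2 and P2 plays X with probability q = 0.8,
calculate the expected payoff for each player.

E[P1] = 2.64, E[P2] = 3.8

Work:
E[P1] = p·q·π₁(A,X) + p·(1-q)·π₁(A,Y) + (1-p)·q·π₁(B,X) + (1-p)·(1-q)·π₁(B,Y)
= 0.2·0.8·7 + 0.2·0.2·2 + 0.8·0.8·1 + 0.8·0.2·5
= 2.64

E[P2] = 3.8 (similar calculation)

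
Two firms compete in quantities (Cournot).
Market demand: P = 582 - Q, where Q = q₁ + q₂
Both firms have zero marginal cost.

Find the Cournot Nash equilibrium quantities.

q₁* = q₂* = 194.0; P* = 194.0

Work:
Profit: π_i = P·q_i = (a - q_i - q_j)·q_i
FOC: ∂π_i/∂q_i = a - 2q_i - q_j = 0
Reaction function: q_i = (582 - q_j)/2
Symmetry: q* = 582/3 = 194.0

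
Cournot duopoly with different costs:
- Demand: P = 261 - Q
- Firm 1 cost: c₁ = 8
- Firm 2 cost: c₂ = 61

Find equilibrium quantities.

q₁* = 102.0, q₂* = 49.0

Work:
Reaction: q₁ = (261 - 8 - q₂)/2
Reaction: q₂ = (261 - 61 - q₁)/2
Solve simultaneously:
q₁* = (261 - 2×8 + 61)/3 = 102.0
q₂* = (261 - 2×61 + 8)/3 = 49.0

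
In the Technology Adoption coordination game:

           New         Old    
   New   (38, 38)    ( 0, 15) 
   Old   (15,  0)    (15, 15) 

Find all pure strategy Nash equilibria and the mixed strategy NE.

Pure NE: (New, New) and (Old, Old); Mixed NE: p = 0.3947, q = 0.3947

Work:
Check pure NE:
(New, New): (38, 38) - no unilateral deviation beneficial
(Old, Old): (15, 15) - no unilateral deviation beneficial
Mixed NE: P1 plays New with p = 0.3947, P2 plays New with q = 0.3947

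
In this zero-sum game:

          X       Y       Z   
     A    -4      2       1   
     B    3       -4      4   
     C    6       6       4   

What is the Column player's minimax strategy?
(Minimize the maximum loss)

Column should play Z, value = 4

Work:
Column player minimizes Row's maximum payoff:
Column X: max payoff to Row = 6
Column Y: max payoff to Row = 6
Column Z: max payoff to Row = 4
Minimum is 4, achieved by column Z.
Minimax strategy: Z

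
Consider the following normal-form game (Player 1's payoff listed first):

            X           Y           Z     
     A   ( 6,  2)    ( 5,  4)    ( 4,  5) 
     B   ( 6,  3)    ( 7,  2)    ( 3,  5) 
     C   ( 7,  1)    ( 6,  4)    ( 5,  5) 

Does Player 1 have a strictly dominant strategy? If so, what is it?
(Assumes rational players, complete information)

No strictly dominant strategy exists for Player 1

Work:
A strategy strictly dominates another if it gives a strictly higher payoff against every opponent action. Compare each pair of P1's strategies column-by-column:
  A vs B: [6 vs 6, 5 vs 7, 4 vs 3] → A does not strictly dominate B (column X: 6 ≤ 6)
  A vs C: [6 vs 7, 5 vs 6, 4 vs 5] → A does not strictly dominate C (column X: 6 ≤ 7)
  B vs A: [6 vs 6, 7 vs 5, 3 vs 4] → B does not strictly dominate A (column X: 6 ≤ 6)
  B vs C: [6 vs 7, 7 vs 6, 3 vs 5] → B does not strictly dominate C (column X: 6 ≤ 7)
  C vs A: [7 vs 6, 6 vs 5, 5 vs 4] → C strictly dominates A
  C vs B: [7 vs 6, 6 vs 7, 5 vs 3] → C does not strictly dominate B (column Y: 6 ≤ 7)
No single strategy strictly dominates all others → no strictly dominant strategy.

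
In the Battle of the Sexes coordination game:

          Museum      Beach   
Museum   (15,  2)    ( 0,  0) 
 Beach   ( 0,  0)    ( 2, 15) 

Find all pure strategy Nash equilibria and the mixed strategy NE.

Pure NE: (Museum, Museum) and (Beach, Beach); Mixed NE: p = 0.8824, q = 0.1176

Work:
Check pure NE:
(Museum, Museum): (15, 2) - no unilateral deviation beneficial
(Beach, Beach): (2, 15) - no unilateral deviation beneficial
Mixed NE: P1 plays Museum with p = 0.8824, P2 plays Museum with q = 0.1176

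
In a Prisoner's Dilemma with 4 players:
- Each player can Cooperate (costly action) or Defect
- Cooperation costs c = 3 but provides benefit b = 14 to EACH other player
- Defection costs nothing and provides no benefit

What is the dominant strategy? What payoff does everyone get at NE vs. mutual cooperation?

Dominant: Defect; NE payoff = 0; Coop payoff = 39

Work:
Defect dominates (saves cost c = 3, benefit to others is external)
NE: All defect → everyone gets 0
If all cooperate: each receives (3)×14 - 3 = 39
Social dilemma: 39 > 0 but NE gives 0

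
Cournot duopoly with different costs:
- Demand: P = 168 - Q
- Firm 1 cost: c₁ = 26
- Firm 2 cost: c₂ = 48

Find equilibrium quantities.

q₁* = 54.67, q₂* = 32.67

Work:
Reaction: q₁ = (168 - 26 - q₂)/2
Reaction: q₂ = (168 - 48 - q₁)/2
Solve simultaneously:
q₁* = (168 - 2×26 + 48)/3 = 54.67
q₂* = (168 - 2×48 + 26)/3 = 32.67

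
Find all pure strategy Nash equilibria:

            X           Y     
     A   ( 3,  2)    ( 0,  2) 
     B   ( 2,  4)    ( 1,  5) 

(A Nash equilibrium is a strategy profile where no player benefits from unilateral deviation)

Nash equilibrium: (A, X), (B, Y)

Work:
Best responses:
  P1 vs X: payoffs [3, 2] → best response A (payoff 3)
  P1 vs Y: payoffs [0, 1] → best response B (payoff 1)
  P2 vs A: payoffs [2, 2] → best response X/Y (payoff 2)
  P2 vs B: payoffs [4, 5] → best response Y (payoff 5)
Mutual best responses: (A,X), (B,Y) → Nash equilibria.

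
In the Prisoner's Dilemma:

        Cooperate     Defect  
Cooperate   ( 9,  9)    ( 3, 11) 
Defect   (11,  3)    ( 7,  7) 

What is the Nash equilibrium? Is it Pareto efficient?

(Defect, Defect) is NE; not Pareto efficient

Work:
Defect dominates Cooperate for both players:
If P2 cooperates: Defect (11) > Cooperate (9)
If P2 defects: Defect (7) > Cooperate (3)
NE: (Defect, Defect) with payoff (7, 7)
But (Cooperate, Cooperate) = (9, 9) Pareto dominates (7, 7)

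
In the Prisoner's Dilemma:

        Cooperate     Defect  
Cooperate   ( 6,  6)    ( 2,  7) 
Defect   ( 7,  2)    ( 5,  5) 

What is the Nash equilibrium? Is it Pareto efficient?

(Defect, Defect) is NE; not Pareto efficient

Work:
Defect dominates Cooperate for both players:
If P2 cooperates: Defect (7) > Cooperate (6)
If P2 defects: Defect (5) > Cooperate (2)
NE: (Defect, Defect) with payoff (5, 5)
But (Cooperate, Cooperate) = (6, 6) Pareto dominates (5, 5)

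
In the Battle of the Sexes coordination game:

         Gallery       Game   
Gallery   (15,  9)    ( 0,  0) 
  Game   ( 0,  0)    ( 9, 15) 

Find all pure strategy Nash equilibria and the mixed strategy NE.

Pure NE: (Gallery, Gallery) and (Game, Game); Mixed NE: p = 0.625, q = 0.375

Work:
Check pure NE:
(Gallery, Gallery): (15, 9) - no unilateral deviation beneficial
(Game, Game): (9, 15) - no unilateral deviation beneficial
Mixed NE: P1 plays Gallery with p = 0.625, P2 plays Gallery with q = 0.375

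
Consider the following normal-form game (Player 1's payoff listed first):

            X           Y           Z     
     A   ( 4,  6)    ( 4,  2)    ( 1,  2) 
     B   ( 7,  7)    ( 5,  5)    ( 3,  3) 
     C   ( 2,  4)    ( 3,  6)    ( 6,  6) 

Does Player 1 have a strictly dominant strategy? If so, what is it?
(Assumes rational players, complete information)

No strictly dominant strategy exists for Player 1

Work:
A strategy strictly dominates another if it gives a strictly higher payoff against every opponent action. Compare each pair of P1's strategies column-by-column:
  A vs B: [4 vs 7, 4 vs 5, 1 vs 3] → A does not strictly dominate B (column X: 4 ≤ 7)
  A vs C: [4 vs 2, 4 vs 3, 1 vs 6] → A does not strictly dominate C (column Z: 1 ≤ 6)
  B vs A: [7 vs 4, 5 vs 4, 3 vs 1] → B strictly dominates A
  B vs C: [7 vs 2, 5 vs 3, 3 vs 6] → B does not strictly dominate C (column Z: 3 ≤ 6)
  C vs A: [2 vs 4, 3 vs 4, 6 vs 1] → C does not strictly dominate A (column X: 2 ≤ 4)
  C vs B: [2 vs 7, 3 vs 5, 6 vs 3] → C does not strictly dominate B (column X: 2 ≤ 7)
No single strategy strictly dominates all others → no strictly dominant strategy.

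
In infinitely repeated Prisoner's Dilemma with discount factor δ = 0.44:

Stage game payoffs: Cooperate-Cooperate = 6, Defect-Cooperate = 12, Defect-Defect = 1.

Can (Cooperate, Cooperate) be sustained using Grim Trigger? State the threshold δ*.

δ* = 0.5455; since δ = 0.44 < 0.5455, cooperation cannot be sustained

Work:
For Grim Trigger:
Cooperate forever: 6/(1-δ)
Defect then punished: 12 + 1·δ/(1-δ)
Need: 6/(1-δ) ≥ 12 + 1·δ/(1-δ)
Solving: δ ≥ (T-R)/(T-P) = (12-6)/(12-1) = 0.5455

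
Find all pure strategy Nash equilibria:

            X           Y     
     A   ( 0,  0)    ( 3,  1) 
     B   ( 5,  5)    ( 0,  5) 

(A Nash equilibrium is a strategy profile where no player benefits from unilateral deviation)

Nash equilibrium: (A, Y), (B, X)

Work:
Best responses:
  P1 vs X: payoffs [0, 5] → best response B (payoff 5)
  P1 vs Y: payoffs [3, 0] → best response A (payoff 3)
  P2 vs A: payoffs [0, 1] → best response Y (payoff 1)
  P2 vs B: payoffs [5, 5] → best response X/Y (payoff 5)
Mutual best responses: (A,Y), (B,X) → Nash equilibria.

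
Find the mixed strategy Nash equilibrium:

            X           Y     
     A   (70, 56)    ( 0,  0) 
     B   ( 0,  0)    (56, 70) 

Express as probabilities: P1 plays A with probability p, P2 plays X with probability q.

p = 0.5556, q = 0.4444

Work:
Find probabilities that make opponent indifferent:
P2 chooses q to make P1 indifferent between A and B
P1 chooses p to make P2 indifferent between X and Y
Mixed NE: P1 plays (A: 0.5556, B: 0.4444), P2 plays (X: 0.4444, Y: 0.5556)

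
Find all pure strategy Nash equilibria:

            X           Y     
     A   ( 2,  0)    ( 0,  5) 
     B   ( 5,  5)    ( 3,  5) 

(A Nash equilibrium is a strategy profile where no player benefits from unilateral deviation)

Nash equilibrium: (B, X), (B, Y)

Work:
Best responses:
  P1 vs X: payoffs [2, 5] → best response B (payoff 5)
  P1 vs Y: payoffs [0, 3] → best response B (payoff 3)
  P2 vs A: payoffs [0, 5] → best response Y (payoff 5)
  P2 vs B: payoffs [5, 5] → best response X/Y (payoff 5)
Mutual best responses: (B,X), (B,Y) → Nash equilibria.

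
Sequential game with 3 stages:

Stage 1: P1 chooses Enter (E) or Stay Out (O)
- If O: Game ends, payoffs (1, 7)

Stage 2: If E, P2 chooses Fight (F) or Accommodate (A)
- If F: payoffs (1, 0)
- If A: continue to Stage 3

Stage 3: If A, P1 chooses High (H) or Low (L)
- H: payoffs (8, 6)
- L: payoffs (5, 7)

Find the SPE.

SPE: (E, A, H); Outcome (8, 6)

Work:
Stage 3: P1 chooses H (8 vs 5)
Stage 2: P2: F->0, A->6 (anticipating H). Choose A
Stage 1: P1: O->1, E->8 (anticipating A, H). Choose E
SPE path: E -> A -> H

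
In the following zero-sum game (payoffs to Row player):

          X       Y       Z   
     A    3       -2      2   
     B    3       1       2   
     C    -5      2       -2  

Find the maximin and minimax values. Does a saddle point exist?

Maximin = 1, Minimax = 2, Saddle: False

Work:
Row minimums: [-2, 1, -5] → maximin = 1
Column maximums: [3, 2, 2] → minimax = 2
No saddle point (maximin ≠ minimax). Mixed strategy needed.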